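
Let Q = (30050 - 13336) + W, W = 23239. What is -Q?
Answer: -39953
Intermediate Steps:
Q = 39953 (Q = (30050 - 13336) + 23239 = 16714 + 23239 = 39953)
-Q = -1*39953 = -39953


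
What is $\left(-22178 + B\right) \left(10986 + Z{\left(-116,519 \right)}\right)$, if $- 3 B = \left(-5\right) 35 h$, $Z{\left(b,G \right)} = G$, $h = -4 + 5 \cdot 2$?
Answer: $-251131140$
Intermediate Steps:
$h = 6$ ($h = -4 + 10 = 6$)
$B = 350$ ($B = - \frac{\left(-5\right) 35 \cdot 6}{3} = - \frac{\left(-175\right) 6}{3} = \left(- \frac{1}{3}\right) \left(-1050\right) = 350$)
$\left(-22178 + B\right) \left(10986 + Z{\left(-116,519 \right)}\right) = \left(-22178 + 350\right) \left(10986 + 519\right) = \left(-21828\right) 11505 = -251131140$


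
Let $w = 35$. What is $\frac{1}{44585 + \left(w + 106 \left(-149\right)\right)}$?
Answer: $\frac{1}{28826} \approx 3.4691 \cdot 10^{-5}$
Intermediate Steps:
$\frac{1}{44585 + \left(w + 106 \left(-149\right)\right)} = \frac{1}{44585 + \left(35 + 106 \left(-149\right)\right)} = \frac{1}{44585 + \left(35 - 15794\right)} = \frac{1}{44585 - 15759} = \frac{1}{28826}$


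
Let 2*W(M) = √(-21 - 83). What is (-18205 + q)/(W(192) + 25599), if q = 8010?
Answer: -260981805/655308827 + 10195*I*√26/655308827 ≈ -0.39826 + 7.9328e-5*I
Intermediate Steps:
W(M) = I*√26 (W(M) = √(-21 - 83)/2 = √(-104)/2 = (2*I*√26)/2 = I*√26)
(-18205 + q)/(W(192) + 25599) = (-18205 + 8010)/(I*√26 + 25599) = -10195/(25599 + I*√26)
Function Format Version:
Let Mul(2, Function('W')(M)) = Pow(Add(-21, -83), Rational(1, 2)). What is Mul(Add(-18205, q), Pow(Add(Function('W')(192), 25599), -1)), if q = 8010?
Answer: Add(Rational(-260981805, 655308827), Mul(Rational(10195, 655308827), I, Pow(26, Rational(1, 2)))) ≈ Add(-0.39826, Mul(7.9328e-5, I))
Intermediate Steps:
Function('W')(M) = Mul(I, Pow(26, Rational(1, 2))) (Function('W')(M) = Mul(Rational(1, 2), Pow(Add(-21, -83), Rational(1, 2))) = Mul(Rational(1, 2), Pow(-104, Rational(1, 2))) = Mul(Rational(1, 2), Mul(2, I, Pow(26, Rational(1, 2)))) = Mul(I, Pow(26, Rational(1, 2))))
Mul(Add(-18205, q), Pow(Add(Function('W')(192), 25599), -1)) = Mul(Add(-18205, 8010), Pow(Add(Mul(I, Pow(26, Rational(1, 2))), 25599), -1)) = Mul(-10195, Pow(Add(25599, Mul(I, Pow(26, Rational(1, 2)))), -1))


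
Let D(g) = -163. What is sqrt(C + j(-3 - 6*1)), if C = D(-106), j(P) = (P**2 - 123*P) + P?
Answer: 2*sqrt(254) ≈ 31.875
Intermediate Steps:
j(P) = P**2 - 122*P
C = -163
sqrt(C + j(-3 - 6*1)) = sqrt(-163 + (-3 - 6*1)*(-122 + (-3 - 6*1))) = sqrt(-163 + (-3 - 6)*(-122 + (-3 - 6))) = sqrt(-163 - 9*(-122 - 9)) = sqrt(-163 - 9*(-131)) = sqrt(-163 + 1179) = sqrt(1016) = 2*sqrt(254)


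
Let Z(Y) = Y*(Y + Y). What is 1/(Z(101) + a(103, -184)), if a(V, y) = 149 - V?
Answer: 1/20448 ≈ 4.8905e-5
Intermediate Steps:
Z(Y) = 2*Y² (Z(Y) = Y*(2*Y) = 2*Y²)
1/(Z(101) + a(103, -184)) = 1/(2*101² + (149 - 1*103)) = 1/(2*10201 + (149 - 103)) = 1/(20402 + 46) = 1/20448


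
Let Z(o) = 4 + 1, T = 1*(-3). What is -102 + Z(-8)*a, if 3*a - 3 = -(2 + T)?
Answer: -286/3 ≈ -95.333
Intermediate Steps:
T = -3
Z(o) = 5
a = 4/3 (a = 1 + (-(2 - 3))/3 = 1 + (-1*(-1))/3 = 1 + (⅓)*1 = 1 + ⅓ = 4/3 ≈ 1.3333)
-102 + Z(-8)*a = -102 + 5*(4/3) = -102 + 20/3 = -286/3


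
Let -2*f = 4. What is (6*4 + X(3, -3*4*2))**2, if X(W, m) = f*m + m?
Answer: 2304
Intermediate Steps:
f = -2 (f = -1/2*4 = -2)
X(W, m) = -m (X(W, m) = -2*m + m = -m)
(6*4 + X(3, -3*4*2))**2 = (6*4 - (-3*4)*2)**2 = (24 - (-12)*2)**2 = (24 - 1*(-24))**2 = (24 + 24)**2 = 48**2 = 2304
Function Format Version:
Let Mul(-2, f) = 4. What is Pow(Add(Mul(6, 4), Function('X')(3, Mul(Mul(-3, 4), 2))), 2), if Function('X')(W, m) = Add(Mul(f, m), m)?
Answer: 2304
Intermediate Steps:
f = -2 (f = Mul(Rational(-1, 2), 4) = -2)
Function('X')(W, m) = Mul(-1, m) (Function('X')(W, m) = Add(Mul(-2, m), m) = Mul(-1, m))
Pow(Add(Mul(6, 4), Function('X')(3, Mul(Mul(-3, 4), 2))), 2) = Pow(Add(Mul(6, 4), Mul(-1, Mul(Mul(-3, 4), 2))), 2) = Pow(Add(24, Mul(-1, Mul(-12, 2))), 2) = Pow(Add(24, Mul(-1, -24)), 2) = Pow(Add(24, 24), 2) = Pow(48, 2) = 2304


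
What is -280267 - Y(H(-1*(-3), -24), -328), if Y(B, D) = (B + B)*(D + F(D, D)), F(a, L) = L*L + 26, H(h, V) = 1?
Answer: -494831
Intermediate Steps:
F(a, L) = 26 + L**2 (F(a, L) = L**2 + 26 = 26 + L**2)
Y(B, D) = 2*B*(26 + D + D**2) (Y(B, D) = (B + B)*(D + (26 + D**2)) = (2*B)*(26 + D + D**2) = 2*B*(26 + D + D**2))
-280267 - Y(H(-1*(-3), -24), -328) = -280267 - 2*(26 - 328 + (-328)**2) = -280267 - 2*(26 - 328 + 107584) = -280267 - 2*107282 = -280267 - 1*214564 = -280267 - 214564 = -494831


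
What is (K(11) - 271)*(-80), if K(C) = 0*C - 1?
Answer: 21760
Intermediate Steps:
K(C) = -1 (K(C) = 0 - 1 = -1)
(K(11) - 271)*(-80) = (-1 - 271)*(-80) = -272*(-80) = 21760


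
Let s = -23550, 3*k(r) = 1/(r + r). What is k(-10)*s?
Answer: 785/2 ≈ 392.50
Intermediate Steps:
k(r) = 1/(6*r) (k(r) = 1/(3*(r + r)) = 1/(3*((2*r))) = (1/(2*r))/3 = 1/(6*r))
k(-10)*s = ((1/6)/(-10))*(-23550) = ((1/6)*(-1/10))*(-23550) = -1/60*(-23550) = 785/2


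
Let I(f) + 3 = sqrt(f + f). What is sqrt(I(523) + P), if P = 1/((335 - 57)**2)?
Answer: sqrt(-231851 + 77284*sqrt(1046))/278 ≈ 5.4168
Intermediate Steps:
I(f) = -3 + sqrt(2)*sqrt(f) (I(f) = -3 + sqrt(f + f) = -3 + sqrt(2*f) = -3 + sqrt(2)*sqrt(f))
P = 1/77284 (P = 1/(278**2) = 1/77284 ≈ 1.2939e-5)
sqrt(I(523) + P) = sqrt((-3 + sqrt(2)*sqrt(523)) + 1/77284) = sqrt((-3 + sqrt(1046)) + 1/77284) = sqrt(-231851/77284 + sqrt(1046))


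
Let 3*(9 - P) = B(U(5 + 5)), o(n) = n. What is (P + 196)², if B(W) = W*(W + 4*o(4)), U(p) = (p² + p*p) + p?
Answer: 243828225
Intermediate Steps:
U(p) = p + 2*p² (U(p) = (p² + p²) + p = 2*p² + p = p + 2*p²)
B(W) = W*(16 + W) (B(W) = W*(W + 4*4) = W*(W + 16) = W*(16 + W))
P = -15811 (P = 9 - (5 + 5)*(1 + 2*(5 + 5))*(16 + (5 + 5)*(1 + 2*(5 + 5)))/3 = 9 - 10*(1 + 2*10)*(16 + 10*(1 + 2*10))/3 = 9 - 10*(1 + 20)*(16 + 10*(1 + 20))/3 = 9 - 10*21*(16 + 10*21)/3 = 9 - 70*(16 + 210) = 9 - 70*226 = 9 - ⅓*47460 = 9 - 15820 = -15811)
(P + 196)² = (-15811 + 196)² = (-15615)² = 243828225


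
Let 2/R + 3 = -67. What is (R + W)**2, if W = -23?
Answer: 649636/1225 ≈ 530.32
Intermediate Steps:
R = -1/35 (R = 2/(-3 - 67) = 2/(-70) = 2*(-1/70) = -1/35 ≈ -0.028571)
(R + W)**2 = (-1/35 - 23)**2 = (-806/35)**2 = 649636/1225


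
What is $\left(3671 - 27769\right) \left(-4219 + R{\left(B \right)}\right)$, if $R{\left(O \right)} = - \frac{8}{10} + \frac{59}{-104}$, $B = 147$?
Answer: $\frac{26442626959}{260} \approx 1.017 \cdot 10^{8}$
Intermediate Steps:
$R{\left(O \right)} = - \frac{711}{520}$ ($R{\left(O \right)} = \left(-8\right) \frac{1}{10} + 59 \left(- \frac{1}{104}\right) = - \frac{4}{5} - \frac{59}{104} = - \frac{711}{520}$)
$\left(3671 - 27769\right) \left(-4219 + R{\left(B \right)}\right) = \left(3671 - 27769\right) \left(-4219 - \frac{711}{520}\right) = \left(3671 - 27769\right) \left(- \frac{2194591}{520}\right) = \left(-24098\right) \left(- \frac{2194591}{520}\right) = \frac{26442626959}{260}$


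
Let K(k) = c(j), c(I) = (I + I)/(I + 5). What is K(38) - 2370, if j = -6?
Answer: -2358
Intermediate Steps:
c(I) = 2*I/(5 + I) (c(I) = (2*I)/(5 + I) = 2*I/(5 + I))
K(k) = 12 (K(k) = 2*(-6)/(5 - 6) = 2*(-6)/(-1) = 2*(-6)*(-1) = 12)
K(38) - 2370 = 12 - 2370 = -2358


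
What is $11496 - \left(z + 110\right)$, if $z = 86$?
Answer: $11300$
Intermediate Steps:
$11496 - \left(z + 110\right) = 11496 - \left(86 + 110\right) = 11496 - 196 = 11300$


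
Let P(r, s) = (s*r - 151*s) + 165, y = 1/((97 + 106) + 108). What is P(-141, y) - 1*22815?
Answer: -7044442/311 ≈ -22651.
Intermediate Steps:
y = 1/311 (y = 1/(203 + 108) = 1/311 ≈ 0.0032154)
P(r, s) = 165 - 151*s + r*s (P(r, s) = (r*s - 151*s) + 165 = (-151*s + r*s) + 165 = 165 - 151*s + r*s)
P(-141, y) - 1*22815 = (165 - 151*1/311 - 141*1/311) - 1*22815 = (165 - 151/311 - 141/311) - 22815 = 51023/311 - 22815 = -7044442/311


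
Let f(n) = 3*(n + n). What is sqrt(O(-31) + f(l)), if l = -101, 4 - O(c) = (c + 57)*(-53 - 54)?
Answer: 2*sqrt(545) ≈ 46.690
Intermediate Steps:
O(c) = 6103 + 107*c (O(c) = 4 - (c + 57)*(-53 - 54) = 4 - (57 + c)*(-107) = 4 - (-6099 - 107*c) = 4 + (6099 + 107*c) = 6103 + 107*c)
f(n) = 6*n (f(n) = 3*(2*n) = 6*n)
sqrt(O(-31) + f(l)) = sqrt((6103 + 107*(-31)) + 6*(-101)) = sqrt((6103 - 3317) - 606) = sqrt(2786 - 606) = sqrt(2180) = 2*sqrt(545)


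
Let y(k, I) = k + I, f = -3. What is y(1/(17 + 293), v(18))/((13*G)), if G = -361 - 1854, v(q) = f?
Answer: 929/8926450 ≈ 0.00010407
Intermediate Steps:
v(q) = -3
G = -2215
y(k, I) = I + k
y(1/(17 + 293), v(18))/((13*G)) = (-3 + 1/(17 + 293))/((13*(-2215))) = (-3 + 1/310)/(-28795) = (-3 + 1/310)*(-1/28795) = -929/310*(-1/28795) = 929/8926450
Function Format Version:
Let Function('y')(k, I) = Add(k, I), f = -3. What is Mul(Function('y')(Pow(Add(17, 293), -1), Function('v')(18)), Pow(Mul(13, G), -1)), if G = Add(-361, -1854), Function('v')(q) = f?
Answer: Rational(929, 8926450) ≈ 0.00010407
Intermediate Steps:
Function('v')(q) = -3
G = -2215
Function('y')(k, I) = Add(I, k)
Mul(Function('y')(Pow(Add(17, 293), -1), Function('v')(18)), Pow(Mul(13, G), -1)) = Mul(Add(-3, Pow(Add(17, 293), -1)), Pow(Mul(13, -2215), -1)) = Mul(Add(-3, Pow(310, -1)), Pow(-28795, -1)) = Mul(Add(-3, Rational(1, 310)), Rational(-1, 28795)) = Mul(Rational(-929, 310), Rational(-1, 28795)) = Rational(929, 8926450)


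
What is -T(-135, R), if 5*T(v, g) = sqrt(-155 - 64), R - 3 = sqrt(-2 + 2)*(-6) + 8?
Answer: -I*sqrt(219)/5 ≈ -2.9597*I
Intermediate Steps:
R = 11 (R = 3 + (sqrt(-2 + 2)*(-6) + 8) = 3 + (sqrt(0)*(-6) + 8) = 3 + (0*(-6) + 8) = 3 + (0 + 8) = 3 + 8 = 11)
T(v, g) = I*sqrt(219)/5 (T(v, g) = sqrt(-155 - 64)/5 = sqrt(-219)/5 = (I*sqrt(219))/5 = I*sqrt(219)/5)
-T(-135, R) = -I*sqrt(219)/5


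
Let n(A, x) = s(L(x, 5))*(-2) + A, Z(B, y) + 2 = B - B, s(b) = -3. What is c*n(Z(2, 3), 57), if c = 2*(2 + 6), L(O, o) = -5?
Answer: 64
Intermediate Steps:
Z(B, y) = -2 (Z(B, y) = -2 + (B - B) = -2 + 0 = -2)
n(A, x) = 6 + A (n(A, x) = -3*(-2) + A = 6 + A)
c = 16 (c = 2*8 = 16)
c*n(Z(2, 3), 57) = 16*(6 - 2) = 16*4 = 64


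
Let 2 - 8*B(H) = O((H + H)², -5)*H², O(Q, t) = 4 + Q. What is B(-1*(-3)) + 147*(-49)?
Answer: -28991/4 ≈ -7247.8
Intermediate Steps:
B(H) = ¼ - H²*(4 + 4*H²)/8 (B(H) = ¼ - (4 + (H + H)²)*H²/8 = ¼ - (4 + (2*H)²)*H²/8 = ¼ - (4 + 4*H²)*H²/8 = ¼ - H²*(4 + 4*H²)/8)
B(-1*(-3)) + 147*(-49) = (¼ - (-1*(-3))²/2 - (-1*(-3))⁴/2) + 147*(-49) = (¼ - ½*3² - ½*3⁴) - 7203 = (¼ - ½*9 - ½*81) - 7203 = (¼ - 9/2 - 81/2) - 7203 = -179/4 - 7203 = -28991/4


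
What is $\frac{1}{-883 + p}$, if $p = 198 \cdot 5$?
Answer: $\frac{1}{107} \approx 0.0093458$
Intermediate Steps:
$p = 990$
$\frac{1}{-883 + p} = \frac{1}{-883 + 990} = \frac{1}{107}$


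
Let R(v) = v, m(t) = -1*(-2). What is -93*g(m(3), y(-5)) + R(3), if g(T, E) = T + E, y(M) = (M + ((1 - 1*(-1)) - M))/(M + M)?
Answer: -822/5 ≈ -164.40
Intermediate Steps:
m(t) = 2
y(M) = 1/M (y(M) = (M + ((1 + 1) - M))/((2*M)) = (M + (2 - M))*(1/(2*M)) = 2*(1/(2*M)) = 1/M)
g(T, E) = E + T
-93*g(m(3), y(-5)) + R(3) = -93*(1/(-5) + 2) + 3 = -93*(-1/5 + 2) + 3 = -93*9/5 + 3 = -837/5 + 3 = -822/5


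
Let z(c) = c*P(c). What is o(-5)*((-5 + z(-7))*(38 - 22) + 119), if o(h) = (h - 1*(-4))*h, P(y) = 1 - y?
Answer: -4285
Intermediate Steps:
z(c) = c*(1 - c)
o(h) = h*(4 + h) (o(h) = (h + 4)*h = (4 + h)*h = h*(4 + h))
o(-5)*((-5 + z(-7))*(38 - 22) + 119) = (-5*(4 - 5))*((-5 - 7*(1 - 1*(-7)))*(38 - 22) + 119) = (-5*(-1))*((-5 - 7*(1 + 7))*16 + 119) = 5*((-5 - 7*8)*16 + 119) = 5*((-5 - 56)*16 + 119) = 5*(-61*16 + 119) = 5*(-976 + 119) = 5*(-857) = -4285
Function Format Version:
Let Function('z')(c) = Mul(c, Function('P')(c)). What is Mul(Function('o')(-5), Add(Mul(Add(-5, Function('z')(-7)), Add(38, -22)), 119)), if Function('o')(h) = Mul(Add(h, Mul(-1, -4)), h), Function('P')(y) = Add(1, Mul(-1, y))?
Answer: -4285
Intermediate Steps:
Function('z')(c) = Mul(c, Add(1, Mul(-1, c)))
Function('o')(h) = Mul(h, Add(4, h)) (Function('o')(h) = Mul(Add(h, 4), h) = Mul(Add(4, h), h) = Mul(h, Add(4, h)))
Mul(Function('o')(-5), Add(Mul(Add(-5, Function('z')(-7)), Add(38, -22)), 119)) = Mul(Mul(-5, Add(4, -5)), Add(Mul(Add(-5, Mul(-7, Add(1, Mul(-1, -7)))), Add(38, -22)), 119)) = Mul(Mul(-5, -1), Add(Mul(Add(-5, Mul(-7, Add(1, 7))), 16), 119)) = Mul(5, Add(Mul(Add(-5, Mul(-7, 8)), 16), 119)) = Mul(5, Add(Mul(Add(-5, -56), 16), 119)) = Mul(5, Add(Mul(-61, 16), 119)) = Mul(5, Add(-976, 119)) = Mul(5, -857) = -4285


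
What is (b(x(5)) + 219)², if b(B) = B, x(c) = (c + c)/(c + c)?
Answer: 48400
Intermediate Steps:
x(c) = 1 (x(c) = (2*c)/((2*c)) = (2*c)*(1/(2*c)) = 1)
(b(x(5)) + 219)² = (1 + 219)² = 220² = 48400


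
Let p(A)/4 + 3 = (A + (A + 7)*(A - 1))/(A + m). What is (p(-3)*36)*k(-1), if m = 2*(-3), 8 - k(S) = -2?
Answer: -1280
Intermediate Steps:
k(S) = 10 (k(S) = 8 - 1*(-2) = 8 + 2 = 10)
m = -6
p(A) = -12 + 4*(A + (-1 + A)*(7 + A))/(-6 + A) (p(A) = -12 + 4*((A + (A + 7)*(A - 1))/(A - 6)) = -12 + 4*((A + (7 + A)*(-1 + A))/(-6 + A)) = -12 + 4*((A + (-1 + A)*(7 + A))/(-6 + A)) = -12 + 4*(A + (-1 + A)*(7 + A))/(-6 + A))
(p(-3)*36)*k(-1) = ((4*(11 + (-3)² + 4*(-3))/(-6 - 3))*36)*10 = ((4*(11 + 9 - 12)/(-9))*36)*10 = ((4*(-⅑)*8)*36)*10 = -32/9*36*10 = -128*10 = -1280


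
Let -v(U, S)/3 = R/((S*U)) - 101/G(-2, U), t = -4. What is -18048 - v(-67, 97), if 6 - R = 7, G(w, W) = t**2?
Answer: -1878672381/103984 ≈ -18067.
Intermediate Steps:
G(w, W) = 16 (G(w, W) = (-4)**2 = 16)
R = -1 (R = 6 - 1*7 = 6 - 7 = -1)
v(U, S) = 303/16 + 3/(S*U) (v(U, S) = -3*(-1/(S*U) - 101/16) = -3*(-101/16 - 1/(S*U)) = 303/16 + 3/(S*U))
-18048 - v(-67, 97) = -18048 - (303/16 + 3/(97*(-67))) = -18048 - (303/16 + 3*(1/97)*(-1/67)) = -18048 - (303/16 - 3/6499) = -18048 - 1*1969149/103984 = -18048 - 1969149/103984 = -1878672381/103984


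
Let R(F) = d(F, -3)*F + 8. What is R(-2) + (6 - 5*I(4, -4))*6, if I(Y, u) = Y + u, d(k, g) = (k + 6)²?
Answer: 12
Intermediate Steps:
d(k, g) = (6 + k)²
R(F) = 8 + F*(6 + F)² (R(F) = (6 + F)²*F + 8 = F*(6 + F)² + 8 = 8 + F*(6 + F)²)
R(-2) + (6 - 5*I(4, -4))*6 = (8 - 2*(6 - 2)²) + (6 - 5*(4 - 4))*6 = (8 - 2*4²) + (6 - 5*0)*6 = (8 - 2*16) + (6 + 0)*6 = (8 - 32) + 6*6 = -24 + 36 = 12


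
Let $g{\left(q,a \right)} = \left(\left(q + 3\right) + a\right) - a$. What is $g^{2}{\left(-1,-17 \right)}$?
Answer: $4$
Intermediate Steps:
$g{\left(q,a \right)} = 3 + q$ ($g{\left(q,a \right)} = \left(\left(3 + q\right) + a\right) - a = \left(3 + a + q\right) - a = 3 + q$)
$g^{2}{\left(-1,-17 \right)} = \left(3 - 1\right)^{2} = 2^{2} = 4$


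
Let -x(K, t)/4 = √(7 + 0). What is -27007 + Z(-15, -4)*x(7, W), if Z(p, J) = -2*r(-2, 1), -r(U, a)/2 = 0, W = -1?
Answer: -27007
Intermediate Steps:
r(U, a) = 0 (r(U, a) = -2*0 = 0)
Z(p, J) = 0 (Z(p, J) = -2*0 = 0)
x(K, t) = -4*√7 (x(K, t) = -4*√(7 + 0) = -4*√7)
-27007 + Z(-15, -4)*x(7, W) = -27007 + 0*(-4*√7) = -27007 + 0 = -27007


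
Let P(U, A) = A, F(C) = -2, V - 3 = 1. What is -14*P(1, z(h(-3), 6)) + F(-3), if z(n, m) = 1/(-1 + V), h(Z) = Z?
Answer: -20/3 ≈ -6.6667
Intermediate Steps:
V = 4 (V = 3 + 1 = 4)
z(n, m) = ⅓ (z(n, m) = 1/(-1 + 4) = 1/3 = ⅓)
-14*P(1, z(h(-3), 6)) + F(-3) = -14*⅓ - 2 = -14/3 - 2 = -20/3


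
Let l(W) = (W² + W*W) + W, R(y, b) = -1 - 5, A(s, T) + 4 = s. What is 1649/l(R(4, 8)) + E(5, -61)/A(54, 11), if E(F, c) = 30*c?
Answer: -3833/330 ≈ -11.615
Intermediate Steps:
A(s, T) = -4 + s
R(y, b) = -6
l(W) = W + 2*W² (l(W) = (W² + W²) + W = 2*W² + W = W + 2*W²)
1649/l(R(4, 8)) + E(5, -61)/A(54, 11) = 1649/((-6*(1 + 2*(-6)))) + (30*(-61))/(-4 + 54) = 1649/((-6*(1 - 12))) - 1830/50 = 1649/((-6*(-11))) - 1830*1/50 = 1649/66 - 183/5 = -3833/330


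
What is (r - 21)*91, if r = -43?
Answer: -5824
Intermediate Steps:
(r - 21)*91 = (-43 - 21)*91 = -64*91 = -5824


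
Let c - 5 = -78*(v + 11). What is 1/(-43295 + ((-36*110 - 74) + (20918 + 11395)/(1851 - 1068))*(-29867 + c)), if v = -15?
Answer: 87/10260947885 ≈ 8.4788e-9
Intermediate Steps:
c = 317 (c = 5 - 78*(-15 + 11) = 5 - 78*(-4) = 5 + 312 = 317)
1/(-43295 + ((-36*110 - 74) + (20918 + 11395)/(1851 - 1068))*(-29867 + c)) = 1/(-43295 + ((-36*110 - 74) + (20918 + 11395)/(1851 - 1068))*(-29867 + 317)) = 1/(-43295 + ((-3960 - 74) + 32313/783)*(-29550)) = 1/(-43295 + (-4034 + 32313*(1/783))*(-29550)) = 1/(-43295 + (-4034 + 10771/261)*(-29550)) = 1/(-43295 - 1042103/261*(-29550)) = 1/(-43295 + 10264714550/87) = 1/(10260947885/87) = 87/10260947885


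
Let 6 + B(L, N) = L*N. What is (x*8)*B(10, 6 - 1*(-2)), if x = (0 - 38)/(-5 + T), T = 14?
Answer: -22496/9 ≈ -2499.6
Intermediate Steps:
B(L, N) = -6 + L*N
x = -38/9 (x = (0 - 38)/(-5 + 14) = -38/9 ≈ -4.2222)
(x*8)*B(10, 6 - 1*(-2)) = (-38/9*8)*(-6 + 10*(6 - 1*(-2))) = -304*(-6 + 10*(6 + 2))/9 = -304*(-6 + 10*8)/9 = -304*(-6 + 80)/9 = -304/9*74 = -22496/9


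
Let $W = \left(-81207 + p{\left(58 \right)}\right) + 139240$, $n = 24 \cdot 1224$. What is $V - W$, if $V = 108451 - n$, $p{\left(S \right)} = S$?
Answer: $20984$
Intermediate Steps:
$n = 29376$
$V = 79075$ ($V = 108451 - 29376 = 79075$)
$W = 58091$ ($W = \left(-81207 + 58\right) + 139240 = -81149 + 139240 = 58091$)
$V - W = 79075 - 58091 = 20984$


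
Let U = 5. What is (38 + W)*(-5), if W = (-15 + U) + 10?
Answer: -190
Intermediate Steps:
W = 0 (W = (-15 + 5) + 10 = -10 + 10 = 0)
(38 + W)*(-5) = (38 + 0)*(-5) = 38*(-5) = -190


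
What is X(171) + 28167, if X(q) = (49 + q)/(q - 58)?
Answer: 3183091/113 ≈ 28169.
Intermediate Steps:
X(q) = (49 + q)/(-58 + q)
X(171) + 28167 = (49 + 171)/(-58 + 171) + 28167 = 220/113 + 28167 = 3183091/113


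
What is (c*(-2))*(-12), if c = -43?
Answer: -1032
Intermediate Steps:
(c*(-2))*(-12) = -43*(-2)*(-12) = 86*(-12) = -1032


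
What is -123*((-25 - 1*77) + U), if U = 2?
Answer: 12300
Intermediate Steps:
-123*((-25 - 1*77) + U) = -123*((-25 - 1*77) + 2) = -123*((-25 - 77) + 2) = -123*(-102 + 2) = -123*(-100) = 12300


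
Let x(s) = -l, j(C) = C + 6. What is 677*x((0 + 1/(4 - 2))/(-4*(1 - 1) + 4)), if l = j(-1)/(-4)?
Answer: 3385/4 ≈ 846.25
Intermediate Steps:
j(C) = 6 + C
l = -5/4 (l = (6 - 1)/(-4) = 5*(-1/4) = -5/4 ≈ -1.2500)
x(s) = 5/4 (x(s) = -1*(-5/4) = 5/4)
677*x((0 + 1/(4 - 2))/(-4*(1 - 1) + 4)) = 677*(5/4) = 3385/4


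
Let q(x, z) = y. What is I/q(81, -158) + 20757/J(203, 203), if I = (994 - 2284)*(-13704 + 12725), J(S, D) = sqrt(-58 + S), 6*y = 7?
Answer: 7577460/7 + 20757*sqrt(145)/145 ≈ 1.0842e+6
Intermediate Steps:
y = 7/6 (y = (1/6)*7 = 7/6 ≈ 1.1667)
q(x, z) = 7/6
I = 1262910 (I = -1290*(-979) = 1262910)
I/q(81, -158) + 20757/J(203, 203) = 1262910/(7/6) + 20757/(sqrt(-58 + 203)) = 1262910*(6/7) + 20757/(sqrt(145)) = 7577460/7 + 20757*(sqrt(145)/145) = 7577460/7 + 20757*sqrt(145)/145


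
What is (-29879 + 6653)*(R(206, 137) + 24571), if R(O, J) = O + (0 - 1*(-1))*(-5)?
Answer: -575354472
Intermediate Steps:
R(O, J) = -5 + O (R(O, J) = O + (0 + 1)*(-5) = O + 1*(-5) = O - 5 = -5 + O)
(-29879 + 6653)*(R(206, 137) + 24571) = (-29879 + 6653)*((-5 + 206) + 24571) = -23226*(201 + 24571) = -23226*24772 = -575354472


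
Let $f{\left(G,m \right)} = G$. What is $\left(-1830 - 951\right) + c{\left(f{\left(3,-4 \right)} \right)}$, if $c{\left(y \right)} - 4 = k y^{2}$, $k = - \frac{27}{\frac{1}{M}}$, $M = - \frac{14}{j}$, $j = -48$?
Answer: $- \frac{22783}{8} \approx -2847.9$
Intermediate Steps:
$M = \frac{7}{24}$ ($M = - \frac{14}{-48} = \left(-14\right) \left(- \frac{1}{48}\right) = \frac{7}{24} \approx 0.29167$)
$k = - \frac{63}{8}$ ($k = - \frac{27}{\frac{1}{\frac{7}{24}}} = - \frac{27}{\frac{24}{7}} = \left(-27\right) \frac{7}{24} = - \frac{63}{8} \approx -7.875$)
$c{\left(y \right)} = 4 - \frac{63 y^{2}}{8}$
$\left(-1830 - 951\right) + c{\left(f{\left(3,-4 \right)} \right)} = \left(-1830 - 951\right) + \left(4 - \frac{63 \cdot 3^{2}}{8}\right) = -2781 + \left(4 - \frac{567}{8}\right) = -2781 - \frac{535}{8} = - \frac{22783}{8}$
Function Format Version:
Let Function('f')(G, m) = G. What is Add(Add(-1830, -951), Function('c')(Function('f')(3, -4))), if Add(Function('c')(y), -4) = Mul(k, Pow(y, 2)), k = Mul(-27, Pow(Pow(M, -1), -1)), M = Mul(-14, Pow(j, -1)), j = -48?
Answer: Rational(-22783, 8) ≈ -2847.9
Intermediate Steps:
M = Rational(7, 24) (M = Mul(-14, Pow(-48, -1)) = Mul(-14, Rational(-1, 48)) = Rational(7, 24) ≈ 0.29167)
k = Rational(-63, 8) (k = Mul(-27, Pow(Pow(Rational(7, 24), -1), -1)) = Mul(-27, Pow(Rational(24, 7), -1)) = Mul(-27, Rational(7, 24)) = Rational(-63, 8) ≈ -7.8750)
Function('c')(y) = Add(4, Mul(Rational(-63, 8), Pow(y, 2)))
Add(Add(-1830, -951), Function('c')(Function('f')(3, -4))) = Add(Add(-1830, -951), Add(4, Mul(Rational(-63, 8), Pow(3, 2)))) = Add(-2781, Add(4, Mul(Rational(-63, 8), 9))) = Add(-2781, Add(4, Rational(-567, 8))) = Add(-2781, Rational(-535, 8)) = Rational(-22783, 8)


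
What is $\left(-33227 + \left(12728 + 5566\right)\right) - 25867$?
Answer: $-40800$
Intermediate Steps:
$\left(-33227 + \left(12728 + 5566\right)\right) - 25867 = \left(-33227 + 18294\right) - 25867 = -14933 - 25867 = -40800$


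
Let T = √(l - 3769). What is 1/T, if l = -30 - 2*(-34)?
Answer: -I*√3731/3731 ≈ -0.016371*I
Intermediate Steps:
l = 38 (l = -30 + 68 = 38)
T = I*√3731 (T = √(38 - 3769) = √(-3731) = I*√3731 ≈ 61.082*I)
1/T = 1/(I*√3731) = -I*√3731/3731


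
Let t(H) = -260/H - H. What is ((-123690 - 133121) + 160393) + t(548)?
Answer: -13284407/137 ≈ -96967.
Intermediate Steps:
t(H) = -H - 260/H
((-123690 - 133121) + 160393) + t(548) = ((-123690 - 133121) + 160393) + (-1*548 - 260/548) = (-256811 + 160393) + (-548 - 260*1/548) = -96418 + (-548 - 65/137) = -96418 - 75141/137 = -13284407/137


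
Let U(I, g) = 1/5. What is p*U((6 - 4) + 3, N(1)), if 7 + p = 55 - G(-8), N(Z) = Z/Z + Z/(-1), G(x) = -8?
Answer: 56/5 ≈ 11.200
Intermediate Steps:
N(Z) = 1 - Z (N(Z) = 1 + Z*(-1) = 1 - Z)
U(I, g) = ⅕
p = 56 (p = -7 + (55 - 1*(-8)) = -7 + (55 + 8) = -7 + 63 = 56)
p*U((6 - 4) + 3, N(1)) = 56*(⅕) = 56/5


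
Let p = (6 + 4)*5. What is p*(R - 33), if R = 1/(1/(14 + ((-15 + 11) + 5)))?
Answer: -900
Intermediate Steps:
p = 50 (p = 10*5 = 50)
R = 15 (R = 1/(1/(14 + (-4 + 5))) = 1/(1/(14 + 1)) = 1/(1/15) = 15)
p*(R - 33) = 50*(15 - 33) = 50*(-18) = -900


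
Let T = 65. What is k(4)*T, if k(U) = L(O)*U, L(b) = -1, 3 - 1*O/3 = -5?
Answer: -260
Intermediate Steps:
O = 24 (O = 9 - 3*(-5) = 9 + 15 = 24)
k(U) = -U
k(4)*T = -1*4*65 = -4*65 = -260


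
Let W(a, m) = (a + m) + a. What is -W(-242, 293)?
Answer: 191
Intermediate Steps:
W(a, m) = m + 2*a
-W(-242, 293) = -(293 + 2*(-242)) = -(293 - 484) = -1*(-191) = 191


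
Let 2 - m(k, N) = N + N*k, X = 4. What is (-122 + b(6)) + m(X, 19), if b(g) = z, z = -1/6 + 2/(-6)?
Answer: -431/2 ≈ -215.50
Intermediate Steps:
z = -½ (z = -1*⅙ + 2*(-⅙) = -⅙ - ⅓ = -½ ≈ -0.50000)
b(g) = -½
m(k, N) = 2 - N - N*k (m(k, N) = 2 - (N + N*k) = 2 + (-N - N*k) = 2 - N - N*k)
(-122 + b(6)) + m(X, 19) = (-122 - ½) + (2 - 1*19 - 1*19*4) = -245/2 + (2 - 19 - 76) = -245/2 - 93 = -431/2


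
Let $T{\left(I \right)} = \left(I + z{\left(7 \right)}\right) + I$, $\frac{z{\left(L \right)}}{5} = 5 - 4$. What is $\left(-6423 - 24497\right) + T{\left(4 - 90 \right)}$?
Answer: $-31087$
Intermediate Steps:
$z{\left(L \right)} = 5$ ($z{\left(L \right)} = 5 \left(5 - 4\right) = 5 \cdot 1 = 5$)
$T{\left(I \right)} = 5 + 2 I$ ($T{\left(I \right)} = \left(I + 5\right) + I = \left(5 + I\right) + I = 5 + 2 I$)
$\left(-6423 - 24497\right) + T{\left(4 - 90 \right)} = \left(-6423 - 24497\right) + \left(5 + 2 \left(4 - 90\right)\right) = -30920 + \left(5 + 2 \left(4 - 90\right)\right) = -30920 + \left(5 + 2 \left(-86\right)\right) = -30920 + \left(5 - 172\right) = -30920 - 167 = -31087$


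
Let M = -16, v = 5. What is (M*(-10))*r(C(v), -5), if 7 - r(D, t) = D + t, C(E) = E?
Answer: 1120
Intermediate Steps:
r(D, t) = 7 - D - t (r(D, t) = 7 - (D + t) = 7 + (-D - t) = 7 - D - t)
(M*(-10))*r(C(v), -5) = (-16*(-10))*(7 - 1*5 - 1*(-5)) = 160*(7 - 5 + 5) = 160*7 = 1120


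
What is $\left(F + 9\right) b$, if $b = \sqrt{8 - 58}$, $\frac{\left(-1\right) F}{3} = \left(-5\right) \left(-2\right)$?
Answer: $- 105 i \sqrt{2} \approx - 148.49 i$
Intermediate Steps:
$F = -30$ ($F = - 3 \left(\left(-5\right) \left(-2\right)\right) = \left(-3\right) 10 = -30$)
$b = 5 i \sqrt{2}$ ($b = \sqrt{-50} = 5 i \sqrt{2} \approx 7.0711 i$)
$\left(F + 9\right) b = \left(-30 + 9\right) 5 i \sqrt{2} = - 21 \cdot 5 i \sqrt{2} = - 105 i \sqrt{2}$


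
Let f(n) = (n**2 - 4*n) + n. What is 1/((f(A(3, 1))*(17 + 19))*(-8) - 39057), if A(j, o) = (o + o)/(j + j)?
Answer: -1/38801 ≈ -2.5773e-5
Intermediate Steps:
A(j, o) = o/j (A(j, o) = (2*o)/((2*j)) = (2*o)*(1/(2*j)) = o/j)
f(n) = n**2 - 3*n
1/((f(A(3, 1))*(17 + 19))*(-8) - 39057) = 1/((((1/3)*(-3 + 1/3))*(17 + 19))*(-8) - 39057) = 1/((((1*(1/3))*(-3 + 1*(1/3)))*36)*(-8) - 39057) = 1/((((-3 + 1/3)/3)*36)*(-8) - 39057) = 1/((((1/3)*(-8/3))*36)*(-8) - 39057) = 1/(-8/9*36*(-8) - 39057) = 1/(-32*(-8) - 39057) = 1/(256 - 39057) = 1/(-38801) = -1/38801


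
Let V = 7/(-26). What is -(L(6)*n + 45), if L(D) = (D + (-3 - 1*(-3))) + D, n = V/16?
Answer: -4659/104 ≈ -44.798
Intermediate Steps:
V = -7/26 (V = 7*(-1/26) = -7/26 ≈ -0.26923)
n = -7/416 (n = -7/26/16 = -7/26*1/16 = -7/416 ≈ -0.016827)
L(D) = 2*D (L(D) = (D + (-3 + 3)) + D = (D + 0) + D = D + D = 2*D)
-(L(6)*n + 45) = -((2*6)*(-7/416) + 45) = -(12*(-7/416) + 45) = -(-21/104 + 45) = -1*4659/104 = -4659/104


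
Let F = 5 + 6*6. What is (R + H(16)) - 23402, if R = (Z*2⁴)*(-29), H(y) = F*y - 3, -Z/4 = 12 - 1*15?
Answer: -28317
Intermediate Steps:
Z = 12 (Z = -4*(12 - 1*15) = -4*(12 - 15) = -4*(-3) = 12)
F = 41 (F = 5 + 36 = 41)
H(y) = -3 + 41*y (H(y) = 41*y - 3 = -3 + 41*y)
R = -5568 (R = (12*2⁴)*(-29) = (12*16)*(-29) = 192*(-29) = -5568)
(R + H(16)) - 23402 = (-5568 + (-3 + 41*16)) - 23402 = (-5568 + (-3 + 656)) - 23402 = (-5568 + 653) - 23402 = -4915 - 23402 = -28317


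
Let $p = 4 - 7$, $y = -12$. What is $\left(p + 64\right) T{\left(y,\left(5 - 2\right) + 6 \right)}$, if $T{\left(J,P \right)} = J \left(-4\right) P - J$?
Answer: $27084$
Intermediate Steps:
$T{\left(J,P \right)} = - J - 4 J P$ ($T{\left(J,P \right)} = - 4 J P - J = - J - 4 J P$)
$p = -3$ ($p = 4 - 7 = -3$)
$\left(p + 64\right) T{\left(y,\left(5 - 2\right) + 6 \right)} = \left(-3 + 64\right) \left(\left(-1\right) \left(-12\right) \left(1 + 4 \left(\left(5 - 2\right) + 6\right)\right)\right) = 61 \left(\left(-1\right) \left(-12\right) \left(1 + 4 \left(3 + 6\right)\right)\right) = 61 \left(\left(-1\right) \left(-12\right) \left(1 + 4 \cdot 9\right)\right) = 61 \left(\left(-1\right) \left(-12\right) \left(1 + 36\right)\right) = 61 \left(\left(-1\right) \left(-12\right) 37\right) = 61 \cdot 444 = 27084$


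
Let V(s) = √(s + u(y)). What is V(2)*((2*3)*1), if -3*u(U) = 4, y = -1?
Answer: 2*√6 ≈ 4.8990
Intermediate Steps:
u(U) = -4/3 (u(U) = -⅓*4 = -4/3)
V(s) = √(-4/3 + s) (V(s) = √(s - 4/3) = √(-4/3 + s))
V(2)*((2*3)*1) = (√(-12 + 9*2)/3)*((2*3)*1) = (√(-12 + 18)/3)*(6*1) = (√6/3)*6 = 2*√6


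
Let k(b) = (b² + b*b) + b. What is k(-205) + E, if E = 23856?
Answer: 107701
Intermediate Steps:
k(b) = b + 2*b² (k(b) = (b² + b²) + b = 2*b² + b = b + 2*b²)
k(-205) + E = -205*(1 + 2*(-205)) + 23856 = -205*(1 - 410) + 23856 = -205*(-409) + 23856 = 83845 + 23856 = 107701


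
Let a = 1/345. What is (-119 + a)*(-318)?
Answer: 4351724/115 ≈ 37841.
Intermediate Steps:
a = 1/345 ≈ 0.0028986
(-119 + a)*(-318) = (-119 + 1/345)*(-318) = -41054/345*(-318) = 4351724/115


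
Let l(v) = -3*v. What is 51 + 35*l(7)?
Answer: -684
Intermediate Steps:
51 + 35*l(7) = 51 + 35*(-3*7) = 51 + 35*(-21) = 51 - 735 = -684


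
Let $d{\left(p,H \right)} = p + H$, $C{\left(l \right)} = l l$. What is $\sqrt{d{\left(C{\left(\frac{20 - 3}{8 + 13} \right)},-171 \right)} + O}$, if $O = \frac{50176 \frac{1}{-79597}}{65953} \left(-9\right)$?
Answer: $\frac{i \sqrt{42250645813809974692322}}{15748982823} \approx 13.052 i$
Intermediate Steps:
$C{\left(l \right)} = l^{2}$
$d{\left(p,H \right)} = H + p$
$O = \frac{64512}{749951563}$ ($O = 50176 \left(- \frac{1}{79597}\right) \frac{1}{65953} \left(-9\right) = \left(- \frac{7168}{11371}\right) \frac{1}{65953} \left(-9\right) = \left(- \frac{7168}{749951563}\right) \left(-9\right) = \frac{64512}{749951563} \approx 8.6022 \cdot 10^{-5}$)
$\sqrt{d{\left(C{\left(\frac{20 - 3}{8 + 13} \right)},-171 \right)} + O} = \sqrt{\left(-171 + \left(\frac{20 - 3}{8 + 13}\right)^{2}\right) + \frac{64512}{749951563}} = \sqrt{\left(-171 + \left(\frac{17}{21}\right)^{2}\right) + \frac{64512}{749951563}} = \sqrt{\left(-171 + \frac{289}{441}\right) + \frac{64512}{749951563}} = \sqrt{- \frac{75122}{441} + \frac{64512}{749951563}} = \sqrt{- \frac{56337832865894}{330728639283}} = \frac{i \sqrt{42250645813809974692322}}{15748982823}$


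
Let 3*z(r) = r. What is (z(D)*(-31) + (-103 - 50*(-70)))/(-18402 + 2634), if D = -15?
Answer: -148/657 ≈ -0.22527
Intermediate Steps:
z(r) = r/3
(z(D)*(-31) + (-103 - 50*(-70)))/(-18402 + 2634) = (((⅓)*(-15))*(-31) + (-103 - 50*(-70)))/(-18402 + 2634) = (-5*(-31) + (-103 + 3500))/(-15768) = (155 + 3397)*(-1/15768) = 3552*(-1/15768) = -148/657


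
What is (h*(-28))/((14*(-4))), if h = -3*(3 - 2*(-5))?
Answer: -39/2 ≈ -19.500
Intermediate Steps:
h = -39 (h = -3*(3 + 10) = -3*13 = -39)
(h*(-28))/((14*(-4))) = (-39*(-28))/((14*(-4))) = 1092/(-56) = 1092*(-1/56) = -39/2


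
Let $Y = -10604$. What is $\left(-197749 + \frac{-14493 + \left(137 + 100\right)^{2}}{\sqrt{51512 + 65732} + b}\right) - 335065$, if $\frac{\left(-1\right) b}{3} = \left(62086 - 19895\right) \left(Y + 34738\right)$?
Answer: $- \frac{621478923760965973694819}{1166408772564257785} - \frac{10419 \sqrt{29311}}{1166408772564257785} \approx -5.3281 \cdot 10^{5}$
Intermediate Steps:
$b = -3054712782$ ($b = - 3 \left(62086 - 19895\right) \left(-10604 + 34738\right) = - 3 \cdot 42191 \cdot 24134 = \left(-3\right) 1018237594 = -3054712782$)
$\left(-197749 + \frac{-14493 + \left(137 + 100\right)^{2}}{\sqrt{51512 + 65732} + b}\right) - 335065 = \left(-197749 + \frac{-14493 + \left(137 + 100\right)^{2}}{\sqrt{51512 + 65732} - 3054712782}\right) - 335065 = \left(-197749 + \frac{-14493 + 237^{2}}{\sqrt{117244} - 3054712782}\right) - 335065 = \left(-197749 + \frac{-14493 + 56169}{2 \sqrt{29311} - 3054712782}\right) - 335065 = \left(-197749 + \frac{41676}{-3054712782 + 2 \sqrt{29311}}\right) - 335065 = -532814 + \frac{41676}{-3054712782 + 2 \sqrt{29311}}$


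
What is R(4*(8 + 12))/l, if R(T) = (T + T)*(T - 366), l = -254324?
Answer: 11440/63581 ≈ 0.17993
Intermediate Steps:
R(T) = 2*T*(-366 + T) (R(T) = (2*T)*(-366 + T) = 2*T*(-366 + T))
R(4*(8 + 12))/l = (2*(4*(8 + 12))*(-366 + 4*(8 + 12)))/(-254324) = (2*(4*20)*(-366 + 4*20))*(-1/254324) = (2*80*(-366 + 80))*(-1/254324) = (2*80*(-286))*(-1/254324) = -45760*(-1/254324) = 11440/63581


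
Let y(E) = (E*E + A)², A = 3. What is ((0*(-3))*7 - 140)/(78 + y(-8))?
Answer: -140/4567 ≈ -0.030655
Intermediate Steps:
y(E) = (3 + E²)² (y(E) = (E*E + 3)² = (E² + 3)² = (3 + E²)²)
((0*(-3))*7 - 140)/(78 + y(-8)) = ((0*(-3))*7 - 140)/(78 + (3 + (-8)²)²) = (0*7 - 140)/(78 + (3 + 64)²) = (0 - 140)/(78 + 67²) = -140/(78 + 4489) = -140/4567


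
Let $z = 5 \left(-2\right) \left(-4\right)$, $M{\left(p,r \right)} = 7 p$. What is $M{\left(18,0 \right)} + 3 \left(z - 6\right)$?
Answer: $228$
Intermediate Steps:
$z = 40$ ($z = \left(-10\right) \left(-4\right) = 40$)
$M{\left(18,0 \right)} + 3 \left(z - 6\right) = 7 \cdot 18 + 3 \left(40 - 6\right) = 126 + 3 \cdot 34 = 126 + 102 = 228$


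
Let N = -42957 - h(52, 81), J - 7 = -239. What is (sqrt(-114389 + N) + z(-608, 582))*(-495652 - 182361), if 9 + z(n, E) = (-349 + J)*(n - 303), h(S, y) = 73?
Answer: -358860076666 - 2034039*I*sqrt(17491) ≈ -3.5886e+11 - 2.6901e+8*I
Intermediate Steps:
J = -232 (J = 7 - 239 = -232)
N = -43030 (N = -42957 - 1*73 = -42957 - 73 = -43030)
z(n, E) = 176034 - 581*n (z(n, E) = -9 + (-349 - 232)*(n - 303) = -9 - 581*(-303 + n) = -9 + (176043 - 581*n) = 176034 - 581*n)
(sqrt(-114389 + N) + z(-608, 582))*(-495652 - 182361) = (sqrt(-114389 - 43030) + (176034 - 581*(-608)))*(-495652 - 182361) = (sqrt(-157419) + (176034 + 353248))*(-678013) = (3*I*sqrt(17491) + 529282)*(-678013) = (529282 + 3*I*sqrt(17491))*(-678013) = -358860076666 - 2034039*I*sqrt(17491)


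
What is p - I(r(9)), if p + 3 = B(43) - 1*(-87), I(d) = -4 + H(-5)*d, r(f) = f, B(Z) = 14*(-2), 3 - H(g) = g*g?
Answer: 258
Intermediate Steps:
H(g) = 3 - g² (H(g) = 3 - g*g = 3 - g²)
B(Z) = -28
I(d) = -4 - 22*d (I(d) = -4 + (3 - 1*(-5)²)*d = -4 + (3 - 1*25)*d = -4 + (3 - 25)*d = -4 - 22*d)
p = 56 (p = -3 + (-28 - 1*(-87)) = -3 + (-28 + 87) = -3 + 59 = 56)
p - I(r(9)) = 56 - (-4 - 22*9) = 56 - (-4 - 198) = 56 - 1*(-202) = 56 + 202 = 258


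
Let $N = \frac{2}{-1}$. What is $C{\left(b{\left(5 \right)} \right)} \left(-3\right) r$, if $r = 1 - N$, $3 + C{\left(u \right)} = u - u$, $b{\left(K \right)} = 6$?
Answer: $27$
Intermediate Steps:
$N = -2$ ($N = 2 \left(-1\right) = -2$)
$C{\left(u \right)} = -3$ ($C{\left(u \right)} = -3 + \left(u - u\right) = -3 + 0 = -3$)
$r = 3$ ($r = 1 - -2 = 1 + 2 = 3$)
$C{\left(b{\left(5 \right)} \right)} \left(-3\right) r = \left(-3\right) \left(-3\right) 3 = 9 \cdot 3 = 27$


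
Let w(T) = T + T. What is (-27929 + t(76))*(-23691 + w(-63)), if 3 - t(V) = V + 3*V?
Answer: 672353910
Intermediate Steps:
t(V) = 3 - 4*V (t(V) = 3 - (V + 3*V) = 3 - 4*V)
w(T) = 2*T
(-27929 + t(76))*(-23691 + w(-63)) = (-27929 + (3 - 4*76))*(-23691 + 2*(-63)) = (-27929 + (3 - 304))*(-23691 - 126) = (-27929 - 301)*(-23817) = -28230*(-23817) = 672353910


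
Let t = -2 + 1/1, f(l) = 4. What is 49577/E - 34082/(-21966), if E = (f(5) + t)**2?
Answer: 181552520/32949 ≈ 5510.1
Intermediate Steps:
t = -1 (t = -2 + 1*1 = -2 + 1 = -1)
E = 9 (E = (4 - 1)**2 = 3**2 = 9)
49577/E - 34082/(-21966) = 49577/9 - 34082/(-21966) = 49577*(1/9) - 34082*(-1/21966) = 49577/9 + 17041/10983 = 181552520/32949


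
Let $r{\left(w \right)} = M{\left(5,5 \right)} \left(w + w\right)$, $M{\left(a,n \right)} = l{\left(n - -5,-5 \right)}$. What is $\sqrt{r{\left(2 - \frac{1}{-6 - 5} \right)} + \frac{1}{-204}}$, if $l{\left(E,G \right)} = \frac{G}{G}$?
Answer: $\frac{\sqrt{5258253}}{1122} \approx 2.0438$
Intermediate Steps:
$l{\left(E,G \right)} = 1$
$M{\left(a,n \right)} = 1$
$r{\left(w \right)} = 2 w$ ($r{\left(w \right)} = 1 \left(w + w\right) = 1 \cdot 2 w = 2 w$)
$\sqrt{r{\left(2 - \frac{1}{-6 - 5} \right)} + \frac{1}{-204}} = \sqrt{2 \left(2 - \frac{1}{-6 - 5}\right) + \frac{1}{-204}} = \sqrt{2 \left(2 - \frac{1}{-11}\right) - \frac{1}{204}} = \sqrt{2 \left(2 - - \frac{1}{11}\right) - \frac{1}{204}} = \sqrt{2 \left(2 + \frac{1}{11}\right) - \frac{1}{204}} = \sqrt{2 \cdot \frac{23}{11} - \frac{1}{204}} = \sqrt{\frac{46}{11} - \frac{1}{204}} = \sqrt{\frac{9373}{2244}} = \frac{\sqrt{5258253}}{1122}$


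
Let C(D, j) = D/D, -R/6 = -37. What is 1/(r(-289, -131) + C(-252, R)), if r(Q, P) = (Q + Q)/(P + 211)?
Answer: -40/249 ≈ -0.16064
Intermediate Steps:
R = 222 (R = -6*(-37) = 222)
C(D, j) = 1
r(Q, P) = 2*Q/(211 + P) (r(Q, P) = (2*Q)/(211 + P) = 2*Q/(211 + P))
1/(r(-289, -131) + C(-252, R)) = 1/(2*(-289)/(211 - 131) + 1) = 1/(2*(-289)/80 + 1) = 1/(2*(-289)*(1/80) + 1) = 1/(-289/40 + 1) = 1/(-249/40) = -40/249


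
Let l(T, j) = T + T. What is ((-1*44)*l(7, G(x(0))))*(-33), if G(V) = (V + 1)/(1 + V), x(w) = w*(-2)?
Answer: 20328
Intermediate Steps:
x(w) = -2*w
G(V) = 1 (G(V) = (1 + V)/(1 + V) = 1)
l(T, j) = 2*T
((-1*44)*l(7, G(x(0))))*(-33) = ((-1*44)*(2*7))*(-33) = -44*14*(-33) = -616*(-33) = 20328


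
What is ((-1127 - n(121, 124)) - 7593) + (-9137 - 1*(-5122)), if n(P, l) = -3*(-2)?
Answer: -12741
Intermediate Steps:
n(P, l) = 6
((-1127 - n(121, 124)) - 7593) + (-9137 - 1*(-5122)) = ((-1127 - 1*6) - 7593) + (-9137 - 1*(-5122)) = ((-1127 - 6) - 7593) + (-9137 + 5122) = (-1133 - 7593) - 4015 = -8726 - 4015 = -12741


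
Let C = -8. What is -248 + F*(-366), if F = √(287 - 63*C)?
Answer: -248 - 366*√791 ≈ -10542.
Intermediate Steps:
F = √791 (F = √(287 - 63*(-8)) = √(287 + 504) = √791 ≈ 28.125)
-248 + F*(-366) = -248 + √791*(-366) = -248 - 366*√791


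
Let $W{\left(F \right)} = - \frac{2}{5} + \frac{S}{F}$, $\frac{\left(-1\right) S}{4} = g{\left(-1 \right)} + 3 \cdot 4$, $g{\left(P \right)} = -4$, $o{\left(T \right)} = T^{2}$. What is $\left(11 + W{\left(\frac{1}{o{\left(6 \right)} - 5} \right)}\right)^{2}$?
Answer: $\frac{24078649}{25} \approx 9.6315 \cdot 10^{5}$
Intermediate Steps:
$S = -32$ ($S = - 4 \left(-4 + 3 \cdot 4\right) = - 4 \left(-4 + 12\right) = \left(-4\right) 8 = -32$)
$W{\left(F \right)} = - \frac{2}{5} - \frac{32}{F}$
$\left(11 + W{\left(\frac{1}{o{\left(6 \right)} - 5} \right)}\right)^{2} = \left(11 - \left(\frac{2}{5} + \frac{32}{\frac{1}{6^{2} - 5}}\right)\right)^{2} = \left(11 - \left(\frac{2}{5} + \frac{32}{\frac{1}{36 - 5}}\right)\right)^{2} = \left(11 - \left(\frac{2}{5} + \frac{32}{\frac{1}{31}}\right)\right)^{2} = \left(11 - \left(\frac{2}{5} + 32 \frac{1}{\frac{1}{31}}\right)\right)^{2} = \left(11 - \frac{4962}{5}\right)^{2} = \left(- \frac{4907}{5}\right)^{2} = \frac{24078649}{25}$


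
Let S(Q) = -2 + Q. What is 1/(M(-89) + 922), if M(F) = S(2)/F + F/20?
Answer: 20/18351 ≈ 0.0010899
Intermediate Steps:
M(F) = F/20 (M(F) = (-2 + 2)/F + F/20 = 0/F + F*(1/20) = 0 + F/20 = F/20)
1/(M(-89) + 922) = 1/((1/20)*(-89) + 922) = 1/(-89/20 + 922) = 1/(18351/20) = 20/18351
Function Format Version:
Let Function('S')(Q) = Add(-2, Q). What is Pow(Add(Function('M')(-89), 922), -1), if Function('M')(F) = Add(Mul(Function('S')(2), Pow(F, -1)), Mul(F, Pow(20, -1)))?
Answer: Rational(20, 18351) ≈ 0.0010899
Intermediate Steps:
Function('M')(F) = Mul(Rational(1, 20), F) (Function('M')(F) = Add(Mul(Add(-2, 2), Pow(F, -1)), Mul(F, Pow(20, -1))) = Add(Mul(0, Pow(F, -1)), Mul(F, Rational(1, 20))) = Add(0, Mul(Rational(1, 20), F)) = Mul(Rational(1, 20), F))
Pow(Add(Function('M')(-89), 922), -1) = Pow(Add(Mul(Rational(1, 20), -89), 922), -1) = Pow(Add(Rational(-89, 20), 922), -1) = Pow(Rational(18351, 20), -1) = Rational(20, 18351)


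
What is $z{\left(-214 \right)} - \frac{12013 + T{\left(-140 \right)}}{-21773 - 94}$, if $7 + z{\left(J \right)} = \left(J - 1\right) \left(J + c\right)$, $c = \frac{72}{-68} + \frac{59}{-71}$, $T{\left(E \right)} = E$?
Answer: $\frac{1224916989923}{26393469} \approx 46410.0$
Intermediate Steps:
$c = - \frac{2281}{1207}$ ($c = 72 \left(- \frac{1}{68}\right) + 59 \left(- \frac{1}{71}\right) = - \frac{18}{17} - \frac{59}{71} = - \frac{2281}{1207} \approx -1.8898$)
$z{\left(J \right)} = -7 + \left(-1 + J\right) \left(- \frac{2281}{1207} + J\right)$ ($z{\left(J \right)} = -7 + \left(J - 1\right) \left(J - \frac{2281}{1207}\right) = -7 + \left(-1 + J\right) \left(- \frac{2281}{1207} + J\right)$)
$z{\left(-214 \right)} - \frac{12013 + T{\left(-140 \right)}}{-21773 - 94} = \left(- \frac{6168}{1207} + \left(-214\right)^{2} - - \frac{746432}{1207}\right) - \frac{12013 - 140}{-21773 - 94} = \left(- \frac{6168}{1207} + 45796 + \frac{746432}{1207}\right) - \frac{11873}{-21773 - 94} = \frac{56016036}{1207} - \frac{11873}{-21867} = \frac{56016036}{1207} - 11873 \left(- \frac{1}{21867}\right) = \frac{56016036}{1207} - - \frac{11873}{21867} = \frac{56016036}{1207} + \frac{11873}{21867} = \frac{1224916989923}{26393469}$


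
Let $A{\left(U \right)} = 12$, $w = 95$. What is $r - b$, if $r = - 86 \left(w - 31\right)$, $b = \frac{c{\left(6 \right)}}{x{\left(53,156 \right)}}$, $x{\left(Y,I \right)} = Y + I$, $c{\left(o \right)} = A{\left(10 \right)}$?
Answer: $- \frac{1150348}{209} \approx -5504.1$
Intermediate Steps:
$c{\left(o \right)} = 12$
$x{\left(Y,I \right)} = I + Y$
$b = \frac{12}{209}$ ($b = \frac{12}{156 + 53} = \frac{12}{209} \approx 0.057416$)
$r = -5504$ ($r = - 86 \left(95 - 31\right) = \left(-86\right) 64 = -5504$)
$r - b = -5504 - \frac{12}{209} = - \frac{1150348}{209}$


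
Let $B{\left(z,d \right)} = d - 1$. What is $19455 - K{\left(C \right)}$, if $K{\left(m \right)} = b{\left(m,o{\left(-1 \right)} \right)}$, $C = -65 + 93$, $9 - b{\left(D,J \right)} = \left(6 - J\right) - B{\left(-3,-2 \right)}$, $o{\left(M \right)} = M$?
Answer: $19456$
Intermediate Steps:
$B{\left(z,d \right)} = -1 + d$ ($B{\left(z,d \right)} = d - 1 = -1 + d$)
$b{\left(D,J \right)} = J$ ($b{\left(D,J \right)} = 9 - \left(\left(6 - J\right) - \left(-1 - 2\right)\right) = 9 - \left(\left(6 - J\right) - -3\right) = 9 - \left(\left(6 - J\right) + 3\right) = 9 - \left(9 - J\right) = 9 + \left(-9 + J\right) = J$)
$C = 28$
$K{\left(m \right)} = -1$
$19455 - K{\left(C \right)} = 19455 - -1 = 19455 + 1 = 19456$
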